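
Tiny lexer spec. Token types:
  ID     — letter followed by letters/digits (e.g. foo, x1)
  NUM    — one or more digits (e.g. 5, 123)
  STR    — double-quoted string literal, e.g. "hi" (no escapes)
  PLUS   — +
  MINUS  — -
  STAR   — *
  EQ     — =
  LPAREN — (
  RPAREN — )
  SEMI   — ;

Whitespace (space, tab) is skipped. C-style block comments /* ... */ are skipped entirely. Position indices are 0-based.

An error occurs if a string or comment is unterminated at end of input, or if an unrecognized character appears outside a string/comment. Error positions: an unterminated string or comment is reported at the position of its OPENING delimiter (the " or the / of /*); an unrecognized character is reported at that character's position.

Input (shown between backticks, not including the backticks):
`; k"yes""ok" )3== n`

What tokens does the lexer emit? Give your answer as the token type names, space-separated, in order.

Answer: SEMI ID STR STR RPAREN NUM EQ EQ ID

Derivation:
pos=0: emit SEMI ';'
pos=2: emit ID 'k' (now at pos=3)
pos=3: enter STRING mode
pos=3: emit STR "yes" (now at pos=8)
pos=8: enter STRING mode
pos=8: emit STR "ok" (now at pos=12)
pos=13: emit RPAREN ')'
pos=14: emit NUM '3' (now at pos=15)
pos=15: emit EQ '='
pos=16: emit EQ '='
pos=18: emit ID 'n' (now at pos=19)
DONE. 9 tokens: [SEMI, ID, STR, STR, RPAREN, NUM, EQ, EQ, ID]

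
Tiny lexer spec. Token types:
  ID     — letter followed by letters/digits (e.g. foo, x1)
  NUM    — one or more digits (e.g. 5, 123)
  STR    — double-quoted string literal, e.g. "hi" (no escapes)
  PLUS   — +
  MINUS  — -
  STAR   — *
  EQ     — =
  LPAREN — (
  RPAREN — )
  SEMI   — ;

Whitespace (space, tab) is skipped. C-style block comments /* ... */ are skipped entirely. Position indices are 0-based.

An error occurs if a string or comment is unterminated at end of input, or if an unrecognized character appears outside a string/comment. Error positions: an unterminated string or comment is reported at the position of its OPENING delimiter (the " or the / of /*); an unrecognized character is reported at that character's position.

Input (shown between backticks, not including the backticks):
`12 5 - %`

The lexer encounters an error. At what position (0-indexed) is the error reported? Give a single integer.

Answer: 7

Derivation:
pos=0: emit NUM '12' (now at pos=2)
pos=3: emit NUM '5' (now at pos=4)
pos=5: emit MINUS '-'
pos=7: ERROR — unrecognized char '%'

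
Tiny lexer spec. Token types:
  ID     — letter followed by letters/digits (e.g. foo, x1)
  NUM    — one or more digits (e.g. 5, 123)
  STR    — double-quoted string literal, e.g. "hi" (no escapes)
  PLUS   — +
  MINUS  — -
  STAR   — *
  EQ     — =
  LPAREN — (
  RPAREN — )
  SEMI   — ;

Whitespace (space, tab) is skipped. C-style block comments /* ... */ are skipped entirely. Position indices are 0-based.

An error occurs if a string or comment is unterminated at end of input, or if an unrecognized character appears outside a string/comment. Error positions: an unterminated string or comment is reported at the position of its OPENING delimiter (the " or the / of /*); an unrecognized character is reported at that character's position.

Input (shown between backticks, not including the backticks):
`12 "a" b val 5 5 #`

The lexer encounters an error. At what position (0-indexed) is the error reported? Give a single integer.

pos=0: emit NUM '12' (now at pos=2)
pos=3: enter STRING mode
pos=3: emit STR "a" (now at pos=6)
pos=7: emit ID 'b' (now at pos=8)
pos=9: emit ID 'val' (now at pos=12)
pos=13: emit NUM '5' (now at pos=14)
pos=15: emit NUM '5' (now at pos=16)
pos=17: ERROR — unrecognized char '#'

Answer: 17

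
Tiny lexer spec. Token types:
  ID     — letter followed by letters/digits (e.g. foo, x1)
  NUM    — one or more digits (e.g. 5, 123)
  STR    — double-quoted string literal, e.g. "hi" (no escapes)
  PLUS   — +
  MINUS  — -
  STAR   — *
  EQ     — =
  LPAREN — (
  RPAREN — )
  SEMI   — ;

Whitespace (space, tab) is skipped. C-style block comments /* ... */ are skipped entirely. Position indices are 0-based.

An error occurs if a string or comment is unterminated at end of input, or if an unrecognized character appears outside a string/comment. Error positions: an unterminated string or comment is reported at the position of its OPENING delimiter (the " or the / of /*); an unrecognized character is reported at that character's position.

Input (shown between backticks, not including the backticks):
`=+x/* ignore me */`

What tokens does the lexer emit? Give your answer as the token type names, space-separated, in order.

pos=0: emit EQ '='
pos=1: emit PLUS '+'
pos=2: emit ID 'x' (now at pos=3)
pos=3: enter COMMENT mode (saw '/*')
exit COMMENT mode (now at pos=18)
DONE. 3 tokens: [EQ, PLUS, ID]

Answer: EQ PLUS ID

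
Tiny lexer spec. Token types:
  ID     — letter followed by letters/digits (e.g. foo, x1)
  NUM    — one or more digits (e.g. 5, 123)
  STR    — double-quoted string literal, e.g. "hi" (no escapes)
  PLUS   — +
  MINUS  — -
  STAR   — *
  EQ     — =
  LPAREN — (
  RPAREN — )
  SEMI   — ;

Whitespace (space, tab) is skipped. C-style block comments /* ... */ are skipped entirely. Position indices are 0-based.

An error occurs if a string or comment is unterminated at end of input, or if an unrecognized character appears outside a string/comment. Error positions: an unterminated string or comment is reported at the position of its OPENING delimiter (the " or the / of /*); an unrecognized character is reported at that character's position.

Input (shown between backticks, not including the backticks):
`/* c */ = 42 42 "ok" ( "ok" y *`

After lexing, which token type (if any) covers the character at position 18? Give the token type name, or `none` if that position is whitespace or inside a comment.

pos=0: enter COMMENT mode (saw '/*')
exit COMMENT mode (now at pos=7)
pos=8: emit EQ '='
pos=10: emit NUM '42' (now at pos=12)
pos=13: emit NUM '42' (now at pos=15)
pos=16: enter STRING mode
pos=16: emit STR "ok" (now at pos=20)
pos=21: emit LPAREN '('
pos=23: enter STRING mode
pos=23: emit STR "ok" (now at pos=27)
pos=28: emit ID 'y' (now at pos=29)
pos=30: emit STAR '*'
DONE. 8 tokens: [EQ, NUM, NUM, STR, LPAREN, STR, ID, STAR]
Position 18: char is 'k' -> STR

Answer: STR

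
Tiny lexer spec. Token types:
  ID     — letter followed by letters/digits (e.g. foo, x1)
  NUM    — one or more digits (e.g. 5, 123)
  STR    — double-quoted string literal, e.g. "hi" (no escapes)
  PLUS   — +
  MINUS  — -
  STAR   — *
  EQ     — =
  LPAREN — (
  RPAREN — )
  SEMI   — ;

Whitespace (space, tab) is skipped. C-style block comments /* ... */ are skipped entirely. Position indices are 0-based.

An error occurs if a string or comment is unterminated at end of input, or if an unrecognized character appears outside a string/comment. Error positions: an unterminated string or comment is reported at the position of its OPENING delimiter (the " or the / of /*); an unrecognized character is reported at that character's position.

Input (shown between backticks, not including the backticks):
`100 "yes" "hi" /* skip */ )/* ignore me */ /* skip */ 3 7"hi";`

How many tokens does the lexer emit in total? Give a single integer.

pos=0: emit NUM '100' (now at pos=3)
pos=4: enter STRING mode
pos=4: emit STR "yes" (now at pos=9)
pos=10: enter STRING mode
pos=10: emit STR "hi" (now at pos=14)
pos=15: enter COMMENT mode (saw '/*')
exit COMMENT mode (now at pos=25)
pos=26: emit RPAREN ')'
pos=27: enter COMMENT mode (saw '/*')
exit COMMENT mode (now at pos=42)
pos=43: enter COMMENT mode (saw '/*')
exit COMMENT mode (now at pos=53)
pos=54: emit NUM '3' (now at pos=55)
pos=56: emit NUM '7' (now at pos=57)
pos=57: enter STRING mode
pos=57: emit STR "hi" (now at pos=61)
pos=61: emit SEMI ';'
DONE. 8 tokens: [NUM, STR, STR, RPAREN, NUM, NUM, STR, SEMI]

Answer: 8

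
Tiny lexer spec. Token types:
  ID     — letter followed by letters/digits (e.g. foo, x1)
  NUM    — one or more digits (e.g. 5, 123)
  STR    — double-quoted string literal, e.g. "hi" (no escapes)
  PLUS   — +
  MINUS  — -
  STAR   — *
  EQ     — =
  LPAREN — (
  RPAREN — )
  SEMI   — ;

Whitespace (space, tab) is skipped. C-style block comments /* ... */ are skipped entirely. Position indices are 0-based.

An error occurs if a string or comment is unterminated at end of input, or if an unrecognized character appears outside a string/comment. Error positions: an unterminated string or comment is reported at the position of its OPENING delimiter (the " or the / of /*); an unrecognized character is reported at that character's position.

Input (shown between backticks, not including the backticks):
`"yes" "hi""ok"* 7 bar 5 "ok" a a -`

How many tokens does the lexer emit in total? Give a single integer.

Answer: 11

Derivation:
pos=0: enter STRING mode
pos=0: emit STR "yes" (now at pos=5)
pos=6: enter STRING mode
pos=6: emit STR "hi" (now at pos=10)
pos=10: enter STRING mode
pos=10: emit STR "ok" (now at pos=14)
pos=14: emit STAR '*'
pos=16: emit NUM '7' (now at pos=17)
pos=18: emit ID 'bar' (now at pos=21)
pos=22: emit NUM '5' (now at pos=23)
pos=24: enter STRING mode
pos=24: emit STR "ok" (now at pos=28)
pos=29: emit ID 'a' (now at pos=30)
pos=31: emit ID 'a' (now at pos=32)
pos=33: emit MINUS '-'
DONE. 11 tokens: [STR, STR, STR, STAR, NUM, ID, NUM, STR, ID, ID, MINUS]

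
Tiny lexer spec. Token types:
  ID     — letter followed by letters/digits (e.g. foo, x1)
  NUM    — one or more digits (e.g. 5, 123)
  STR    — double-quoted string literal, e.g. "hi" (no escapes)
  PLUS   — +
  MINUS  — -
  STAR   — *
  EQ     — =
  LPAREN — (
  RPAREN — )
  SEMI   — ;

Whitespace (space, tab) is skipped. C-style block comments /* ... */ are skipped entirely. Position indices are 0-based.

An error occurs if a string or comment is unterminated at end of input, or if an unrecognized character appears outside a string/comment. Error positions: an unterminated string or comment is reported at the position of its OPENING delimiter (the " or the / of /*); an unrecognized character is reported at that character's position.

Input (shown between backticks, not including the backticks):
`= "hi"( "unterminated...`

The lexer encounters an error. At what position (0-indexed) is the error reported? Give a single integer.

pos=0: emit EQ '='
pos=2: enter STRING mode
pos=2: emit STR "hi" (now at pos=6)
pos=6: emit LPAREN '('
pos=8: enter STRING mode
pos=8: ERROR — unterminated string

Answer: 8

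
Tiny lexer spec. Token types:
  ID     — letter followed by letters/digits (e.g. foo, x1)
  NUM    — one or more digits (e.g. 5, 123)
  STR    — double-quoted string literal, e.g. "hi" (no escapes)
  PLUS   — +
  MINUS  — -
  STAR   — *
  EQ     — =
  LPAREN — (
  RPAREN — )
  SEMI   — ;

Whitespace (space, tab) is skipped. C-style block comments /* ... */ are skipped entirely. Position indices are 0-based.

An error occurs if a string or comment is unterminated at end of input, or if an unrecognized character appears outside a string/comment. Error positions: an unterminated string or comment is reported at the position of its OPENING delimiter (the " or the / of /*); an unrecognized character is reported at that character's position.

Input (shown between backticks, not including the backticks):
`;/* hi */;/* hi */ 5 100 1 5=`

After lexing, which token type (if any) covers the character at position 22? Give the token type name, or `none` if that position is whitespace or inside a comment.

Answer: NUM

Derivation:
pos=0: emit SEMI ';'
pos=1: enter COMMENT mode (saw '/*')
exit COMMENT mode (now at pos=9)
pos=9: emit SEMI ';'
pos=10: enter COMMENT mode (saw '/*')
exit COMMENT mode (now at pos=18)
pos=19: emit NUM '5' (now at pos=20)
pos=21: emit NUM '100' (now at pos=24)
pos=25: emit NUM '1' (now at pos=26)
pos=27: emit NUM '5' (now at pos=28)
pos=28: emit EQ '='
DONE. 7 tokens: [SEMI, SEMI, NUM, NUM, NUM, NUM, EQ]
Position 22: char is '0' -> NUM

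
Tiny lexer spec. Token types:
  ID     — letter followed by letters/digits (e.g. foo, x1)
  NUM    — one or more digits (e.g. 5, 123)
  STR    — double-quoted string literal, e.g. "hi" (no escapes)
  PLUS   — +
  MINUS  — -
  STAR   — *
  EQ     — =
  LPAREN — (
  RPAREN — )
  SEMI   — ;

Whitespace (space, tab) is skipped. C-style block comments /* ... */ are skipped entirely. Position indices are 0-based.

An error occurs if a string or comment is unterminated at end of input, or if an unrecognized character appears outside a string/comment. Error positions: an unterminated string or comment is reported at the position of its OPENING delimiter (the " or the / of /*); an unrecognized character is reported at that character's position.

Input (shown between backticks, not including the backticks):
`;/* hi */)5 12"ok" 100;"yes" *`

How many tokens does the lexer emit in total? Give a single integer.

pos=0: emit SEMI ';'
pos=1: enter COMMENT mode (saw '/*')
exit COMMENT mode (now at pos=9)
pos=9: emit RPAREN ')'
pos=10: emit NUM '5' (now at pos=11)
pos=12: emit NUM '12' (now at pos=14)
pos=14: enter STRING mode
pos=14: emit STR "ok" (now at pos=18)
pos=19: emit NUM '100' (now at pos=22)
pos=22: emit SEMI ';'
pos=23: enter STRING mode
pos=23: emit STR "yes" (now at pos=28)
pos=29: emit STAR '*'
DONE. 9 tokens: [SEMI, RPAREN, NUM, NUM, STR, NUM, SEMI, STR, STAR]

Answer: 9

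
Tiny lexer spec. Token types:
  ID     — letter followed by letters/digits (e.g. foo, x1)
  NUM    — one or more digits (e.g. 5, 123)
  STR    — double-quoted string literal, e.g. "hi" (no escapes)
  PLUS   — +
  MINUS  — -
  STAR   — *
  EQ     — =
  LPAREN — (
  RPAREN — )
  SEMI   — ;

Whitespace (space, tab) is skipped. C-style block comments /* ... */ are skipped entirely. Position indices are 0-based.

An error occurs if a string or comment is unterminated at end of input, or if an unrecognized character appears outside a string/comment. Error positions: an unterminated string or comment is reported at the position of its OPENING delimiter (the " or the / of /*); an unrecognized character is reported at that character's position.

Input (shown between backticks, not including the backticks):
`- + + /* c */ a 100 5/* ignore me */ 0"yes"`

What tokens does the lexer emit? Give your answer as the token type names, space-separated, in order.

pos=0: emit MINUS '-'
pos=2: emit PLUS '+'
pos=4: emit PLUS '+'
pos=6: enter COMMENT mode (saw '/*')
exit COMMENT mode (now at pos=13)
pos=14: emit ID 'a' (now at pos=15)
pos=16: emit NUM '100' (now at pos=19)
pos=20: emit NUM '5' (now at pos=21)
pos=21: enter COMMENT mode (saw '/*')
exit COMMENT mode (now at pos=36)
pos=37: emit NUM '0' (now at pos=38)
pos=38: enter STRING mode
pos=38: emit STR "yes" (now at pos=43)
DONE. 8 tokens: [MINUS, PLUS, PLUS, ID, NUM, NUM, NUM, STR]

Answer: MINUS PLUS PLUS ID NUM NUM NUM STR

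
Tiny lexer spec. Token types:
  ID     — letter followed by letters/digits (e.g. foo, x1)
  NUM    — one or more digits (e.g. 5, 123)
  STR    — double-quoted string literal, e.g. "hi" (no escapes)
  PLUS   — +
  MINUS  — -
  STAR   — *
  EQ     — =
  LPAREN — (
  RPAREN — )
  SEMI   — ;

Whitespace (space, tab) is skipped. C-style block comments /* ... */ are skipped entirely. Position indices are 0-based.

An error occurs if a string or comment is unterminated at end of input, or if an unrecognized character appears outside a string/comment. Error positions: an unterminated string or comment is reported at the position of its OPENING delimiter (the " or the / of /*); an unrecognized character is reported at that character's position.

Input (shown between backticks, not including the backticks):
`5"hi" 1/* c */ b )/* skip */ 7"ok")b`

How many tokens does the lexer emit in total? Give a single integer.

pos=0: emit NUM '5' (now at pos=1)
pos=1: enter STRING mode
pos=1: emit STR "hi" (now at pos=5)
pos=6: emit NUM '1' (now at pos=7)
pos=7: enter COMMENT mode (saw '/*')
exit COMMENT mode (now at pos=14)
pos=15: emit ID 'b' (now at pos=16)
pos=17: emit RPAREN ')'
pos=18: enter COMMENT mode (saw '/*')
exit COMMENT mode (now at pos=28)
pos=29: emit NUM '7' (now at pos=30)
pos=30: enter STRING mode
pos=30: emit STR "ok" (now at pos=34)
pos=34: emit RPAREN ')'
pos=35: emit ID 'b' (now at pos=36)
DONE. 9 tokens: [NUM, STR, NUM, ID, RPAREN, NUM, STR, RPAREN, ID]

Answer: 9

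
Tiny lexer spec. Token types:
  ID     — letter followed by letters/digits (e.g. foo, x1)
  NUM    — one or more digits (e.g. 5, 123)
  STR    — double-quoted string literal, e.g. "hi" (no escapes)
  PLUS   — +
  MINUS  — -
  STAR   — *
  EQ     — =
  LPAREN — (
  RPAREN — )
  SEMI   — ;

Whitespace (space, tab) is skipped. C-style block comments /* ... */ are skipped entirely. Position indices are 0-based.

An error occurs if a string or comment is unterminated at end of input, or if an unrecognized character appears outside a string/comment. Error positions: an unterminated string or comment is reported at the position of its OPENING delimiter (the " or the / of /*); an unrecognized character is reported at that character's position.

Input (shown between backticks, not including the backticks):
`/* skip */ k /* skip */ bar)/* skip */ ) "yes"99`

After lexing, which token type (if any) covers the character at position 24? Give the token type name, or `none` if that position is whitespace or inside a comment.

pos=0: enter COMMENT mode (saw '/*')
exit COMMENT mode (now at pos=10)
pos=11: emit ID 'k' (now at pos=12)
pos=13: enter COMMENT mode (saw '/*')
exit COMMENT mode (now at pos=23)
pos=24: emit ID 'bar' (now at pos=27)
pos=27: emit RPAREN ')'
pos=28: enter COMMENT mode (saw '/*')
exit COMMENT mode (now at pos=38)
pos=39: emit RPAREN ')'
pos=41: enter STRING mode
pos=41: emit STR "yes" (now at pos=46)
pos=46: emit NUM '99' (now at pos=48)
DONE. 6 tokens: [ID, ID, RPAREN, RPAREN, STR, NUM]
Position 24: char is 'b' -> ID

Answer: ID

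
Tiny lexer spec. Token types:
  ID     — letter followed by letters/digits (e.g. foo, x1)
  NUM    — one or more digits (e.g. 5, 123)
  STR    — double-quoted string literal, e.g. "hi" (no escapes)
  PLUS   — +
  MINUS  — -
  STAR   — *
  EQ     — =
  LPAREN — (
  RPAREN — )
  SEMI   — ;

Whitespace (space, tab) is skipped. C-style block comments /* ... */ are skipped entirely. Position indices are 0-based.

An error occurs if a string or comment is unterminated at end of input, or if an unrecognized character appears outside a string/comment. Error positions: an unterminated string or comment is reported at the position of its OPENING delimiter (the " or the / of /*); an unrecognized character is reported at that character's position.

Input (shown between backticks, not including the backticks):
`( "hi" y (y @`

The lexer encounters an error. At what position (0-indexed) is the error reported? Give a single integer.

Answer: 12

Derivation:
pos=0: emit LPAREN '('
pos=2: enter STRING mode
pos=2: emit STR "hi" (now at pos=6)
pos=7: emit ID 'y' (now at pos=8)
pos=9: emit LPAREN '('
pos=10: emit ID 'y' (now at pos=11)
pos=12: ERROR — unrecognized char '@'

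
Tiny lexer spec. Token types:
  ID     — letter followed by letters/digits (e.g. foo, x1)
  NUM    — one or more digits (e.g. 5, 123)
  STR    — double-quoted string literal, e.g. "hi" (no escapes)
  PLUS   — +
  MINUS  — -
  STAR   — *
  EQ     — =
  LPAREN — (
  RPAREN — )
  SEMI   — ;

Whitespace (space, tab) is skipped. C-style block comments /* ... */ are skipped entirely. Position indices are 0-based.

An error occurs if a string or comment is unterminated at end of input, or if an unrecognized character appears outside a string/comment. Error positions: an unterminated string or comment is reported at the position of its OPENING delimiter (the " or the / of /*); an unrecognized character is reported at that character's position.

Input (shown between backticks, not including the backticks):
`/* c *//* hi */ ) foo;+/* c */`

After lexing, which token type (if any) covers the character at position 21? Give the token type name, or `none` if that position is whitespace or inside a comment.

pos=0: enter COMMENT mode (saw '/*')
exit COMMENT mode (now at pos=7)
pos=7: enter COMMENT mode (saw '/*')
exit COMMENT mode (now at pos=15)
pos=16: emit RPAREN ')'
pos=18: emit ID 'foo' (now at pos=21)
pos=21: emit SEMI ';'
pos=22: emit PLUS '+'
pos=23: enter COMMENT mode (saw '/*')
exit COMMENT mode (now at pos=30)
DONE. 4 tokens: [RPAREN, ID, SEMI, PLUS]
Position 21: char is ';' -> SEMI

Answer: SEMI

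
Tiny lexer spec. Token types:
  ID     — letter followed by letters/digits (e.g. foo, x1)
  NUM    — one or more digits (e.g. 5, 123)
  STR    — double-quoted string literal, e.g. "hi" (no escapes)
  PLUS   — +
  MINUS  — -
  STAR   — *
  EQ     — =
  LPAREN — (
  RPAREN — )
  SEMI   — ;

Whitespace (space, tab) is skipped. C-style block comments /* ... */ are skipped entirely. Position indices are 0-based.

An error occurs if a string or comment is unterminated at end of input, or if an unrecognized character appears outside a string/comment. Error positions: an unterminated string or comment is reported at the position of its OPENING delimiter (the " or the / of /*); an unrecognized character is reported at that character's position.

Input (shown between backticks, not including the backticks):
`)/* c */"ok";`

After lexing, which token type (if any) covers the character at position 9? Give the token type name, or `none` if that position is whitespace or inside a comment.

Answer: STR

Derivation:
pos=0: emit RPAREN ')'
pos=1: enter COMMENT mode (saw '/*')
exit COMMENT mode (now at pos=8)
pos=8: enter STRING mode
pos=8: emit STR "ok" (now at pos=12)
pos=12: emit SEMI ';'
DONE. 3 tokens: [RPAREN, STR, SEMI]
Position 9: char is 'o' -> STR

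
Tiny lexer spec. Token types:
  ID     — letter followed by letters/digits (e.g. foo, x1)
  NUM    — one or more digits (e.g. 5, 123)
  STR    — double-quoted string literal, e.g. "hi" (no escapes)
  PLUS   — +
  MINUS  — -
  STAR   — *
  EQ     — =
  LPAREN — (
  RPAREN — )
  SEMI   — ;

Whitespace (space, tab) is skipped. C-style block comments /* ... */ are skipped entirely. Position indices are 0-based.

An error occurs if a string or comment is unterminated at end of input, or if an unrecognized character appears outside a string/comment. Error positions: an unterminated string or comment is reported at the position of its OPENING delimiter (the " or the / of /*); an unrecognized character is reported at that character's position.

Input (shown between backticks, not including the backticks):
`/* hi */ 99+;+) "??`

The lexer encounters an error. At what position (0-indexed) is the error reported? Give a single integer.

Answer: 16

Derivation:
pos=0: enter COMMENT mode (saw '/*')
exit COMMENT mode (now at pos=8)
pos=9: emit NUM '99' (now at pos=11)
pos=11: emit PLUS '+'
pos=12: emit SEMI ';'
pos=13: emit PLUS '+'
pos=14: emit RPAREN ')'
pos=16: enter STRING mode
pos=16: ERROR — unterminated string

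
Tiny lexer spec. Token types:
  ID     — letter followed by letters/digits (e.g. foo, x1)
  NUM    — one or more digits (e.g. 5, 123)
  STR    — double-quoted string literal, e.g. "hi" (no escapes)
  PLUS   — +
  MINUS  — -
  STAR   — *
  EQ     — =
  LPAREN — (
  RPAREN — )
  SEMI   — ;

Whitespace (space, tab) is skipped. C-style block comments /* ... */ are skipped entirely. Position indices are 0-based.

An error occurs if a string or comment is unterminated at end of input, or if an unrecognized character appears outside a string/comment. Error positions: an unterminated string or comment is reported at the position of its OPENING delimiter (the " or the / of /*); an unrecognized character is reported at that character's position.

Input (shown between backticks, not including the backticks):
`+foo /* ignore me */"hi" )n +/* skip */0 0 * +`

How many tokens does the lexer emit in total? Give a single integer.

Answer: 10

Derivation:
pos=0: emit PLUS '+'
pos=1: emit ID 'foo' (now at pos=4)
pos=5: enter COMMENT mode (saw '/*')
exit COMMENT mode (now at pos=20)
pos=20: enter STRING mode
pos=20: emit STR "hi" (now at pos=24)
pos=25: emit RPAREN ')'
pos=26: emit ID 'n' (now at pos=27)
pos=28: emit PLUS '+'
pos=29: enter COMMENT mode (saw '/*')
exit COMMENT mode (now at pos=39)
pos=39: emit NUM '0' (now at pos=40)
pos=41: emit NUM '0' (now at pos=42)
pos=43: emit STAR '*'
pos=45: emit PLUS '+'
DONE. 10 tokens: [PLUS, ID, STR, RPAREN, ID, PLUS, NUM, NUM, STAR, PLUS]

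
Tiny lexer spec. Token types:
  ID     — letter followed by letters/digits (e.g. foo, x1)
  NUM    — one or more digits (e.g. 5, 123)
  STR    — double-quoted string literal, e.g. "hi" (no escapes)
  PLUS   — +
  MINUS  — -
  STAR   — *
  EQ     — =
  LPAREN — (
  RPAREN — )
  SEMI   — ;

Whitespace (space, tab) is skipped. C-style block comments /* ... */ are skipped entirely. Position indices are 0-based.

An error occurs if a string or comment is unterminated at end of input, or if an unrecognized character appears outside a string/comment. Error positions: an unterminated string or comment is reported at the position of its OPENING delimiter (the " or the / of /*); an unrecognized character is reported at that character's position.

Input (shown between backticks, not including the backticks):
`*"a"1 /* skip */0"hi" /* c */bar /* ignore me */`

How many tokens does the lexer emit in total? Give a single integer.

Answer: 6

Derivation:
pos=0: emit STAR '*'
pos=1: enter STRING mode
pos=1: emit STR "a" (now at pos=4)
pos=4: emit NUM '1' (now at pos=5)
pos=6: enter COMMENT mode (saw '/*')
exit COMMENT mode (now at pos=16)
pos=16: emit NUM '0' (now at pos=17)
pos=17: enter STRING mode
pos=17: emit STR "hi" (now at pos=21)
pos=22: enter COMMENT mode (saw '/*')
exit COMMENT mode (now at pos=29)
pos=29: emit ID 'bar' (now at pos=32)
pos=33: enter COMMENT mode (saw '/*')
exit COMMENT mode (now at pos=48)
DONE. 6 tokens: [STAR, STR, NUM, NUM, STR, ID]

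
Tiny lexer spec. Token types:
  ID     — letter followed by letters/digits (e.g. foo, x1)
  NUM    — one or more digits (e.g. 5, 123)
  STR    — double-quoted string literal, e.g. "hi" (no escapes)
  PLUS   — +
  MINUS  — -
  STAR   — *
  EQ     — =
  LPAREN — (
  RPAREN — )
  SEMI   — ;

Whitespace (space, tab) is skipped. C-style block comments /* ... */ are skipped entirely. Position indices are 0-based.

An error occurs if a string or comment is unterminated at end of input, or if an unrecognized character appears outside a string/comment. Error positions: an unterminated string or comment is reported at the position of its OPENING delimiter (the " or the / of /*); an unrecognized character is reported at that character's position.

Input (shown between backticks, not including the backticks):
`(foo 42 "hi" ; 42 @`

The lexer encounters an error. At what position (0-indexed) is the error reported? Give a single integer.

Answer: 18

Derivation:
pos=0: emit LPAREN '('
pos=1: emit ID 'foo' (now at pos=4)
pos=5: emit NUM '42' (now at pos=7)
pos=8: enter STRING mode
pos=8: emit STR "hi" (now at pos=12)
pos=13: emit SEMI ';'
pos=15: emit NUM '42' (now at pos=17)
pos=18: ERROR — unrecognized char '@'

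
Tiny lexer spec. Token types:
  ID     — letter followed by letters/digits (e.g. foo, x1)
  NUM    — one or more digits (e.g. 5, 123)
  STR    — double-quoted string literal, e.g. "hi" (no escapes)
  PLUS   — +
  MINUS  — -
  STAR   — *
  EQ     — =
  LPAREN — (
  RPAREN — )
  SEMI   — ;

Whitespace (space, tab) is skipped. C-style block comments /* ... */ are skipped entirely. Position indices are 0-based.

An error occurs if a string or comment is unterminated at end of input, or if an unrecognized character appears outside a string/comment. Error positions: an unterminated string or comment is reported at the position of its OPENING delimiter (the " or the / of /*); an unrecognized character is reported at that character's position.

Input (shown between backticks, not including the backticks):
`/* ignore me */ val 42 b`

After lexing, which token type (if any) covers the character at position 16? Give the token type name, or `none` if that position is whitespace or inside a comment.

Answer: ID

Derivation:
pos=0: enter COMMENT mode (saw '/*')
exit COMMENT mode (now at pos=15)
pos=16: emit ID 'val' (now at pos=19)
pos=20: emit NUM '42' (now at pos=22)
pos=23: emit ID 'b' (now at pos=24)
DONE. 3 tokens: [ID, NUM, ID]
Position 16: char is 'v' -> ID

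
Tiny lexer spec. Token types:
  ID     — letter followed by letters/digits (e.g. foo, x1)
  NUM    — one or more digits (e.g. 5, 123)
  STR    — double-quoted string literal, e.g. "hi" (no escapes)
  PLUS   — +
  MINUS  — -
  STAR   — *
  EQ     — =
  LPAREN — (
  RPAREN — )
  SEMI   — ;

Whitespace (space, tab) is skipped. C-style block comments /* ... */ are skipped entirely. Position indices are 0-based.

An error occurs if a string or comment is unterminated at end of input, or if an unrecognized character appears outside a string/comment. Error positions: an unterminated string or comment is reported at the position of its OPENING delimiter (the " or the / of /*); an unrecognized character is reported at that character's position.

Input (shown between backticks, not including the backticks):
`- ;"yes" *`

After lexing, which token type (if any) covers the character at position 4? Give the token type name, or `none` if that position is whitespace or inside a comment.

pos=0: emit MINUS '-'
pos=2: emit SEMI ';'
pos=3: enter STRING mode
pos=3: emit STR "yes" (now at pos=8)
pos=9: emit STAR '*'
DONE. 4 tokens: [MINUS, SEMI, STR, STAR]
Position 4: char is 'y' -> STR

Answer: STR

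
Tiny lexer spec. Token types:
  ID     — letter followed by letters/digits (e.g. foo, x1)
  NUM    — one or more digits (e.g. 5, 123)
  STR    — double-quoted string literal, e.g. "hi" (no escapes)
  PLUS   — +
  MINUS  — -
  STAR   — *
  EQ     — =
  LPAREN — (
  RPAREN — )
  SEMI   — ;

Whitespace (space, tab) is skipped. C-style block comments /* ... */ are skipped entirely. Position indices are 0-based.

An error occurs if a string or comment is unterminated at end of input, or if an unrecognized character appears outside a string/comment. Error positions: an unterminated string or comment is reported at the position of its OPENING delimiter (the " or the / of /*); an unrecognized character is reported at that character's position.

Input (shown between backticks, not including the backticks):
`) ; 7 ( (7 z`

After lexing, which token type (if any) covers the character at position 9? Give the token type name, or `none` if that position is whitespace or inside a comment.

Answer: NUM

Derivation:
pos=0: emit RPAREN ')'
pos=2: emit SEMI ';'
pos=4: emit NUM '7' (now at pos=5)
pos=6: emit LPAREN '('
pos=8: emit LPAREN '('
pos=9: emit NUM '7' (now at pos=10)
pos=11: emit ID 'z' (now at pos=12)
DONE. 7 tokens: [RPAREN, SEMI, NUM, LPAREN, LPAREN, NUM, ID]
Position 9: char is '7' -> NUM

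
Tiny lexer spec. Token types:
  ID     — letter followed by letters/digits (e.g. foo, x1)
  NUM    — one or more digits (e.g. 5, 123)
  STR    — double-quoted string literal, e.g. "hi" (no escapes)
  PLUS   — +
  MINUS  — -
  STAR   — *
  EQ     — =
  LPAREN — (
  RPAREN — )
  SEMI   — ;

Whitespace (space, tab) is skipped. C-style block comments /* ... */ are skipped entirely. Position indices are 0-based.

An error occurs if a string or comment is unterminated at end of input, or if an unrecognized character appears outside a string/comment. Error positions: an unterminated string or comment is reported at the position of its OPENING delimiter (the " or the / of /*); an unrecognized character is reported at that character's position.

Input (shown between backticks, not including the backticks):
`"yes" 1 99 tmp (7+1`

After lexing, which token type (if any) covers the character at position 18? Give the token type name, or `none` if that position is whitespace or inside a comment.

Answer: NUM

Derivation:
pos=0: enter STRING mode
pos=0: emit STR "yes" (now at pos=5)
pos=6: emit NUM '1' (now at pos=7)
pos=8: emit NUM '99' (now at pos=10)
pos=11: emit ID 'tmp' (now at pos=14)
pos=15: emit LPAREN '('
pos=16: emit NUM '7' (now at pos=17)
pos=17: emit PLUS '+'
pos=18: emit NUM '1' (now at pos=19)
DONE. 8 tokens: [STR, NUM, NUM, ID, LPAREN, NUM, PLUS, NUM]
Position 18: char is '1' -> NUM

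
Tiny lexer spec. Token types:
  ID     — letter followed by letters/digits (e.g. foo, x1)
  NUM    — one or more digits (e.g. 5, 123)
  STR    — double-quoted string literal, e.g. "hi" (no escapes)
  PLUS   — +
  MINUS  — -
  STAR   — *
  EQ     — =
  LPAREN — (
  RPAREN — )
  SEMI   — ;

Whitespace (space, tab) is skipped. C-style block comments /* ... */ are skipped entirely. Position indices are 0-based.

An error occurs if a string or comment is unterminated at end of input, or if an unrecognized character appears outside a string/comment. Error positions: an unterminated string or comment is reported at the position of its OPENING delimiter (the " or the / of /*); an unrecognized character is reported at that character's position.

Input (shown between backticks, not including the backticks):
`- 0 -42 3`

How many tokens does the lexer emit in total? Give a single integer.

pos=0: emit MINUS '-'
pos=2: emit NUM '0' (now at pos=3)
pos=4: emit MINUS '-'
pos=5: emit NUM '42' (now at pos=7)
pos=8: emit NUM '3' (now at pos=9)
DONE. 5 tokens: [MINUS, NUM, MINUS, NUM, NUM]

Answer: 5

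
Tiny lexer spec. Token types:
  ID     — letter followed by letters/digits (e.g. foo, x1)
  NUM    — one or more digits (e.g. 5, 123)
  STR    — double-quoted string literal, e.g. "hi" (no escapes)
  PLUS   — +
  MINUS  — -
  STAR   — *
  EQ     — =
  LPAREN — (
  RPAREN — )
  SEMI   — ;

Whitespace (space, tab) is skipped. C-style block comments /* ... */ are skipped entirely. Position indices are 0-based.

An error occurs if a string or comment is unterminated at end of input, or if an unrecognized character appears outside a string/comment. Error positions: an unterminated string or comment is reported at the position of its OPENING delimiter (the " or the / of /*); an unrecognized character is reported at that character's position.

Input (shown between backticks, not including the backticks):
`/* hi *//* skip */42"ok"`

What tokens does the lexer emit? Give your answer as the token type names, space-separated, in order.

Answer: NUM STR

Derivation:
pos=0: enter COMMENT mode (saw '/*')
exit COMMENT mode (now at pos=8)
pos=8: enter COMMENT mode (saw '/*')
exit COMMENT mode (now at pos=18)
pos=18: emit NUM '42' (now at pos=20)
pos=20: enter STRING mode
pos=20: emit STR "ok" (now at pos=24)
DONE. 2 tokens: [NUM, STR]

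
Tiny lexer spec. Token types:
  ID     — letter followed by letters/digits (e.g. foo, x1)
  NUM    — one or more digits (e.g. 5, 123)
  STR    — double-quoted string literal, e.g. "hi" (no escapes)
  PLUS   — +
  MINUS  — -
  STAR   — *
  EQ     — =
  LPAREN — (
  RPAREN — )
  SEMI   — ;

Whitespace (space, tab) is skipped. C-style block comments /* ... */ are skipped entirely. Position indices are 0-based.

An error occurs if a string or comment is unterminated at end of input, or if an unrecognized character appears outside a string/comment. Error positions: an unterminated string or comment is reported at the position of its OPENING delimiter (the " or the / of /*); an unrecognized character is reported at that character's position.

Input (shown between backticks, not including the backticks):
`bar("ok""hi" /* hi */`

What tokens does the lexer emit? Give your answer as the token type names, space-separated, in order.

pos=0: emit ID 'bar' (now at pos=3)
pos=3: emit LPAREN '('
pos=4: enter STRING mode
pos=4: emit STR "ok" (now at pos=8)
pos=8: enter STRING mode
pos=8: emit STR "hi" (now at pos=12)
pos=13: enter COMMENT mode (saw '/*')
exit COMMENT mode (now at pos=21)
DONE. 4 tokens: [ID, LPAREN, STR, STR]

Answer: ID LPAREN STR STR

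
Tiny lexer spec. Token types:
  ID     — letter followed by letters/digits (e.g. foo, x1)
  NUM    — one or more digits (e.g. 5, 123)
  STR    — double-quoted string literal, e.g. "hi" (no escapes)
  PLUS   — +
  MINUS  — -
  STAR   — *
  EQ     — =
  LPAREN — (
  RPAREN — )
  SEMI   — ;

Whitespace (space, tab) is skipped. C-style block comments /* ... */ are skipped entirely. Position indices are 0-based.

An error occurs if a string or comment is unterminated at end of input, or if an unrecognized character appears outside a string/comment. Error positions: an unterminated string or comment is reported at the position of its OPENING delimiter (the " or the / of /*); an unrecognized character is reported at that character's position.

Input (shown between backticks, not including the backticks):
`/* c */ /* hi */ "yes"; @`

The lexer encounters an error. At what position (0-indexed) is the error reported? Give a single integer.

Answer: 24

Derivation:
pos=0: enter COMMENT mode (saw '/*')
exit COMMENT mode (now at pos=7)
pos=8: enter COMMENT mode (saw '/*')
exit COMMENT mode (now at pos=16)
pos=17: enter STRING mode
pos=17: emit STR "yes" (now at pos=22)
pos=22: emit SEMI ';'
pos=24: ERROR — unrecognized char '@'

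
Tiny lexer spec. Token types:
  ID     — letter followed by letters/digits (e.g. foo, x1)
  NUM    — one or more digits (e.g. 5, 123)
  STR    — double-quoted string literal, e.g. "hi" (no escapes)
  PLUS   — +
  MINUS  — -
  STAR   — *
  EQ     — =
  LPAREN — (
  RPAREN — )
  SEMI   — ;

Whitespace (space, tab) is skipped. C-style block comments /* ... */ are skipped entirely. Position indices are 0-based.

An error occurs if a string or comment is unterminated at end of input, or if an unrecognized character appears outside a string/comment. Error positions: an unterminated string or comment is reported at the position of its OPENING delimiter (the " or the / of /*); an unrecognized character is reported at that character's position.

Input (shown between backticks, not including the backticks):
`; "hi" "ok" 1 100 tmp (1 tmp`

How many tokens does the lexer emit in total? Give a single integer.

pos=0: emit SEMI ';'
pos=2: enter STRING mode
pos=2: emit STR "hi" (now at pos=6)
pos=7: enter STRING mode
pos=7: emit STR "ok" (now at pos=11)
pos=12: emit NUM '1' (now at pos=13)
pos=14: emit NUM '100' (now at pos=17)
pos=18: emit ID 'tmp' (now at pos=21)
pos=22: emit LPAREN '('
pos=23: emit NUM '1' (now at pos=24)
pos=25: emit ID 'tmp' (now at pos=28)
DONE. 9 tokens: [SEMI, STR, STR, NUM, NUM, ID, LPAREN, NUM, ID]

Answer: 9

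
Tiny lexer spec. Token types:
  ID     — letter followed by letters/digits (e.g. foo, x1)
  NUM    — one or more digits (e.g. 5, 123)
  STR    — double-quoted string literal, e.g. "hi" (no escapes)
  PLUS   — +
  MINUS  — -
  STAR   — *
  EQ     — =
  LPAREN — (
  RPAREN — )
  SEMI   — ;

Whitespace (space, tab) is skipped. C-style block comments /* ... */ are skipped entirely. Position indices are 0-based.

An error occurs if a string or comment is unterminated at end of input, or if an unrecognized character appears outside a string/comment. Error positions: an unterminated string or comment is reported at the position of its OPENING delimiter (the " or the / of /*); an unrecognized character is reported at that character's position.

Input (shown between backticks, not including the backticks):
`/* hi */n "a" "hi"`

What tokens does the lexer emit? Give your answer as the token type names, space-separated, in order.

pos=0: enter COMMENT mode (saw '/*')
exit COMMENT mode (now at pos=8)
pos=8: emit ID 'n' (now at pos=9)
pos=10: enter STRING mode
pos=10: emit STR "a" (now at pos=13)
pos=14: enter STRING mode
pos=14: emit STR "hi" (now at pos=18)
DONE. 3 tokens: [ID, STR, STR]

Answer: ID STR STR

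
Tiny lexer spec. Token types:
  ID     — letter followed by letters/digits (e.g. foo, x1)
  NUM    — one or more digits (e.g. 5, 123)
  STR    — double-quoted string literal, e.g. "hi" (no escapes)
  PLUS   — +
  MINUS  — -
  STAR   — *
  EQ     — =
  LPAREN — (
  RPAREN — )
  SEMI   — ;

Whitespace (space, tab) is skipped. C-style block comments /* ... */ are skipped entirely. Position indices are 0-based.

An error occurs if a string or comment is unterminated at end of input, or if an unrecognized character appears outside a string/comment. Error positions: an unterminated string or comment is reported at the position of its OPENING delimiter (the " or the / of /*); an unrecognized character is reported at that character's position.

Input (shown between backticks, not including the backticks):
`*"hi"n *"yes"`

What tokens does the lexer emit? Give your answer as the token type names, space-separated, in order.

pos=0: emit STAR '*'
pos=1: enter STRING mode
pos=1: emit STR "hi" (now at pos=5)
pos=5: emit ID 'n' (now at pos=6)
pos=7: emit STAR '*'
pos=8: enter STRING mode
pos=8: emit STR "yes" (now at pos=13)
DONE. 5 tokens: [STAR, STR, ID, STAR, STR]

Answer: STAR STR ID STAR STR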